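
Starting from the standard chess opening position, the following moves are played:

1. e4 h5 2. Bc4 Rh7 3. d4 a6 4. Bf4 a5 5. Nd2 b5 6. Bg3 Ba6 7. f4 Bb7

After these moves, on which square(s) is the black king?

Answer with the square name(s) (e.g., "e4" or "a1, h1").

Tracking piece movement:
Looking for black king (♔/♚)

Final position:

  a b c d e f g h
  ─────────────────
8│♜ ♞ · ♛ ♚ ♝ ♞ ·│8
7│· ♝ ♟ ♟ ♟ ♟ ♟ ♜│7
6│· · · · · · · ·│6
5│♟ ♟ · · · · · ♟│5
4│· · ♗ ♙ ♙ ♙ · ·│4
3│· · · · · · ♗ ·│3
2│♙ ♙ ♙ ♘ · · ♙ ♙│2
1│♖ · · ♕ ♔ · ♘ ♖│1
  ─────────────────
  a b c d e f g h


e8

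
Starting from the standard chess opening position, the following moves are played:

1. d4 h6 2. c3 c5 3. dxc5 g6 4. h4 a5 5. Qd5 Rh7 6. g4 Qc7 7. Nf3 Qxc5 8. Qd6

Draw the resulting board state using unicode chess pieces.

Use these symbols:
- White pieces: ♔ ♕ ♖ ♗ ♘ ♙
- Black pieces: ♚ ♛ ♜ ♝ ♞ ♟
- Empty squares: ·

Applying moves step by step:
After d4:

♜ ♞ ♝ ♛ ♚ ♝ ♞ ♜
♟ ♟ ♟ ♟ ♟ ♟ ♟ ♟
· · · · · · · ·
· · · · · · · ·
· · · ♙ · · · ·
· · · · · · · ·
♙ ♙ ♙ · ♙ ♙ ♙ ♙
♖ ♘ ♗ ♕ ♔ ♗ ♘ ♖


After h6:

♜ ♞ ♝ ♛ ♚ ♝ ♞ ♜
♟ ♟ ♟ ♟ ♟ ♟ ♟ ·
· · · · · · · ♟
· · · · · · · ·
· · · ♙ · · · ·
· · · · · · · ·
♙ ♙ ♙ · ♙ ♙ ♙ ♙
♖ ♘ ♗ ♕ ♔ ♗ ♘ ♖


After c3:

♜ ♞ ♝ ♛ ♚ ♝ ♞ ♜
♟ ♟ ♟ ♟ ♟ ♟ ♟ ·
· · · · · · · ♟
· · · · · · · ·
· · · ♙ · · · ·
· · ♙ · · · · ·
♙ ♙ · · ♙ ♙ ♙ ♙
♖ ♘ ♗ ♕ ♔ ♗ ♘ ♖


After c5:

♜ ♞ ♝ ♛ ♚ ♝ ♞ ♜
♟ ♟ · ♟ ♟ ♟ ♟ ·
· · · · · · · ♟
· · ♟ · · · · ·
· · · ♙ · · · ·
· · ♙ · · · · ·
♙ ♙ · · ♙ ♙ ♙ ♙
♖ ♘ ♗ ♕ ♔ ♗ ♘ ♖


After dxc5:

♜ ♞ ♝ ♛ ♚ ♝ ♞ ♜
♟ ♟ · ♟ ♟ ♟ ♟ ·
· · · · · · · ♟
· · ♙ · · · · ·
· · · · · · · ·
· · ♙ · · · · ·
♙ ♙ · · ♙ ♙ ♙ ♙
♖ ♘ ♗ ♕ ♔ ♗ ♘ ♖


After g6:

♜ ♞ ♝ ♛ ♚ ♝ ♞ ♜
♟ ♟ · ♟ ♟ ♟ · ·
· · · · · · ♟ ♟
· · ♙ · · · · ·
· · · · · · · ·
· · ♙ · · · · ·
♙ ♙ · · ♙ ♙ ♙ ♙
♖ ♘ ♗ ♕ ♔ ♗ ♘ ♖


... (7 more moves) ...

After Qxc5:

♜ ♞ ♝ · ♚ ♝ ♞ ·
· ♟ · ♟ ♟ ♟ · ♜
· · · · · · ♟ ♟
♟ · ♛ ♕ · · · ·
· · · · · · ♙ ♙
· · ♙ · · ♘ · ·
♙ ♙ · · ♙ ♙ · ·
♖ ♘ ♗ · ♔ ♗ · ♖


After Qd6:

♜ ♞ ♝ · ♚ ♝ ♞ ·
· ♟ · ♟ ♟ ♟ · ♜
· · · ♕ · · ♟ ♟
♟ · ♛ · · · · ·
· · · · · · ♙ ♙
· · ♙ · · ♘ · ·
♙ ♙ · · ♙ ♙ · ·
♖ ♘ ♗ · ♔ ♗ · ♖



  a b c d e f g h
  ─────────────────
8│♜ ♞ ♝ · ♚ ♝ ♞ ·│8
7│· ♟ · ♟ ♟ ♟ · ♜│7
6│· · · ♕ · · ♟ ♟│6
5│♟ · ♛ · · · · ·│5
4│· · · · · · ♙ ♙│4
3│· · ♙ · · ♘ · ·│3
2│♙ ♙ · · ♙ ♙ · ·│2
1│♖ ♘ ♗ · ♔ ♗ · ♖│1
  ─────────────────
  a b c d e f g h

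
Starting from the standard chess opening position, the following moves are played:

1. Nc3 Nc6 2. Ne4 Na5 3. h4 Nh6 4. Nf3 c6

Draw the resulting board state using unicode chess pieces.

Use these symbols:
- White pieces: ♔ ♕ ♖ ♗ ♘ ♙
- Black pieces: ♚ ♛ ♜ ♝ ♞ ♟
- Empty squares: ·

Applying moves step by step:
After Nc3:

♜ ♞ ♝ ♛ ♚ ♝ ♞ ♜
♟ ♟ ♟ ♟ ♟ ♟ ♟ ♟
· · · · · · · ·
· · · · · · · ·
· · · · · · · ·
· · ♘ · · · · ·
♙ ♙ ♙ ♙ ♙ ♙ ♙ ♙
♖ · ♗ ♕ ♔ ♗ ♘ ♖


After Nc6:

♜ · ♝ ♛ ♚ ♝ ♞ ♜
♟ ♟ ♟ ♟ ♟ ♟ ♟ ♟
· · ♞ · · · · ·
· · · · · · · ·
· · · · · · · ·
· · ♘ · · · · ·
♙ ♙ ♙ ♙ ♙ ♙ ♙ ♙
♖ · ♗ ♕ ♔ ♗ ♘ ♖


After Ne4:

♜ · ♝ ♛ ♚ ♝ ♞ ♜
♟ ♟ ♟ ♟ ♟ ♟ ♟ ♟
· · ♞ · · · · ·
· · · · · · · ·
· · · · ♘ · · ·
· · · · · · · ·
♙ ♙ ♙ ♙ ♙ ♙ ♙ ♙
♖ · ♗ ♕ ♔ ♗ ♘ ♖


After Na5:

♜ · ♝ ♛ ♚ ♝ ♞ ♜
♟ ♟ ♟ ♟ ♟ ♟ ♟ ♟
· · · · · · · ·
♞ · · · · · · ·
· · · · ♘ · · ·
· · · · · · · ·
♙ ♙ ♙ ♙ ♙ ♙ ♙ ♙
♖ · ♗ ♕ ♔ ♗ ♘ ♖


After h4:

♜ · ♝ ♛ ♚ ♝ ♞ ♜
♟ ♟ ♟ ♟ ♟ ♟ ♟ ♟
· · · · · · · ·
♞ · · · · · · ·
· · · · ♘ · · ♙
· · · · · · · ·
♙ ♙ ♙ ♙ ♙ ♙ ♙ ·
♖ · ♗ ♕ ♔ ♗ ♘ ♖


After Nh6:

♜ · ♝ ♛ ♚ ♝ · ♜
♟ ♟ ♟ ♟ ♟ ♟ ♟ ♟
· · · · · · · ♞
♞ · · · · · · ·
· · · · ♘ · · ♙
· · · · · · · ·
♙ ♙ ♙ ♙ ♙ ♙ ♙ ·
♖ · ♗ ♕ ♔ ♗ ♘ ♖


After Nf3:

♜ · ♝ ♛ ♚ ♝ · ♜
♟ ♟ ♟ ♟ ♟ ♟ ♟ ♟
· · · · · · · ♞
♞ · · · · · · ·
· · · · ♘ · · ♙
· · · · · ♘ · ·
♙ ♙ ♙ ♙ ♙ ♙ ♙ ·
♖ · ♗ ♕ ♔ ♗ · ♖


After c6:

♜ · ♝ ♛ ♚ ♝ · ♜
♟ ♟ · ♟ ♟ ♟ ♟ ♟
· · ♟ · · · · ♞
♞ · · · · · · ·
· · · · ♘ · · ♙
· · · · · ♘ · ·
♙ ♙ ♙ ♙ ♙ ♙ ♙ ·
♖ · ♗ ♕ ♔ ♗ · ♖



  a b c d e f g h
  ─────────────────
8│♜ · ♝ ♛ ♚ ♝ · ♜│8
7│♟ ♟ · ♟ ♟ ♟ ♟ ♟│7
6│· · ♟ · · · · ♞│6
5│♞ · · · · · · ·│5
4│· · · · ♘ · · ♙│4
3│· · · · · ♘ · ·│3
2│♙ ♙ ♙ ♙ ♙ ♙ ♙ ·│2
1│♖ · ♗ ♕ ♔ ♗ · ♖│1
  ─────────────────
  a b c d e f g h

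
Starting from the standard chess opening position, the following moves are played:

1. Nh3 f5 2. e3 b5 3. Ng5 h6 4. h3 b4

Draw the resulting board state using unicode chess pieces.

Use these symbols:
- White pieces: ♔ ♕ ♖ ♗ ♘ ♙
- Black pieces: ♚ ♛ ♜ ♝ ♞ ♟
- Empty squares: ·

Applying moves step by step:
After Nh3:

♜ ♞ ♝ ♛ ♚ ♝ ♞ ♜
♟ ♟ ♟ ♟ ♟ ♟ ♟ ♟
· · · · · · · ·
· · · · · · · ·
· · · · · · · ·
· · · · · · · ♘
♙ ♙ ♙ ♙ ♙ ♙ ♙ ♙
♖ ♘ ♗ ♕ ♔ ♗ · ♖


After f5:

♜ ♞ ♝ ♛ ♚ ♝ ♞ ♜
♟ ♟ ♟ ♟ ♟ · ♟ ♟
· · · · · · · ·
· · · · · ♟ · ·
· · · · · · · ·
· · · · · · · ♘
♙ ♙ ♙ ♙ ♙ ♙ ♙ ♙
♖ ♘ ♗ ♕ ♔ ♗ · ♖


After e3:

♜ ♞ ♝ ♛ ♚ ♝ ♞ ♜
♟ ♟ ♟ ♟ ♟ · ♟ ♟
· · · · · · · ·
· · · · · ♟ · ·
· · · · · · · ·
· · · · ♙ · · ♘
♙ ♙ ♙ ♙ · ♙ ♙ ♙
♖ ♘ ♗ ♕ ♔ ♗ · ♖


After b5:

♜ ♞ ♝ ♛ ♚ ♝ ♞ ♜
♟ · ♟ ♟ ♟ · ♟ ♟
· · · · · · · ·
· ♟ · · · ♟ · ·
· · · · · · · ·
· · · · ♙ · · ♘
♙ ♙ ♙ ♙ · ♙ ♙ ♙
♖ ♘ ♗ ♕ ♔ ♗ · ♖


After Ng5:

♜ ♞ ♝ ♛ ♚ ♝ ♞ ♜
♟ · ♟ ♟ ♟ · ♟ ♟
· · · · · · · ·
· ♟ · · · ♟ ♘ ·
· · · · · · · ·
· · · · ♙ · · ·
♙ ♙ ♙ ♙ · ♙ ♙ ♙
♖ ♘ ♗ ♕ ♔ ♗ · ♖


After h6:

♜ ♞ ♝ ♛ ♚ ♝ ♞ ♜
♟ · ♟ ♟ ♟ · ♟ ·
· · · · · · · ♟
· ♟ · · · ♟ ♘ ·
· · · · · · · ·
· · · · ♙ · · ·
♙ ♙ ♙ ♙ · ♙ ♙ ♙
♖ ♘ ♗ ♕ ♔ ♗ · ♖


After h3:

♜ ♞ ♝ ♛ ♚ ♝ ♞ ♜
♟ · ♟ ♟ ♟ · ♟ ·
· · · · · · · ♟
· ♟ · · · ♟ ♘ ·
· · · · · · · ·
· · · · ♙ · · ♙
♙ ♙ ♙ ♙ · ♙ ♙ ·
♖ ♘ ♗ ♕ ♔ ♗ · ♖


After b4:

♜ ♞ ♝ ♛ ♚ ♝ ♞ ♜
♟ · ♟ ♟ ♟ · ♟ ·
· · · · · · · ♟
· · · · · ♟ ♘ ·
· ♟ · · · · · ·
· · · · ♙ · · ♙
♙ ♙ ♙ ♙ · ♙ ♙ ·
♖ ♘ ♗ ♕ ♔ ♗ · ♖



  a b c d e f g h
  ─────────────────
8│♜ ♞ ♝ ♛ ♚ ♝ ♞ ♜│8
7│♟ · ♟ ♟ ♟ · ♟ ·│7
6│· · · · · · · ♟│6
5│· · · · · ♟ ♘ ·│5
4│· ♟ · · · · · ·│4
3│· · · · ♙ · · ♙│3
2│♙ ♙ ♙ ♙ · ♙ ♙ ·│2
1│♖ ♘ ♗ ♕ ♔ ♗ · ♖│1
  ─────────────────
  a b c d e f g h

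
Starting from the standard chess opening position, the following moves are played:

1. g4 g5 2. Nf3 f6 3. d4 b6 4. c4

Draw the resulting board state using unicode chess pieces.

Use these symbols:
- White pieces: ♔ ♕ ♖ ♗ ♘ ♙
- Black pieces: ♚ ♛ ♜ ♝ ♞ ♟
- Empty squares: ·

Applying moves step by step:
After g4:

♜ ♞ ♝ ♛ ♚ ♝ ♞ ♜
♟ ♟ ♟ ♟ ♟ ♟ ♟ ♟
· · · · · · · ·
· · · · · · · ·
· · · · · · ♙ ·
· · · · · · · ·
♙ ♙ ♙ ♙ ♙ ♙ · ♙
♖ ♘ ♗ ♕ ♔ ♗ ♘ ♖


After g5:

♜ ♞ ♝ ♛ ♚ ♝ ♞ ♜
♟ ♟ ♟ ♟ ♟ ♟ · ♟
· · · · · · · ·
· · · · · · ♟ ·
· · · · · · ♙ ·
· · · · · · · ·
♙ ♙ ♙ ♙ ♙ ♙ · ♙
♖ ♘ ♗ ♕ ♔ ♗ ♘ ♖


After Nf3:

♜ ♞ ♝ ♛ ♚ ♝ ♞ ♜
♟ ♟ ♟ ♟ ♟ ♟ · ♟
· · · · · · · ·
· · · · · · ♟ ·
· · · · · · ♙ ·
· · · · · ♘ · ·
♙ ♙ ♙ ♙ ♙ ♙ · ♙
♖ ♘ ♗ ♕ ♔ ♗ · ♖


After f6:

♜ ♞ ♝ ♛ ♚ ♝ ♞ ♜
♟ ♟ ♟ ♟ ♟ · · ♟
· · · · · ♟ · ·
· · · · · · ♟ ·
· · · · · · ♙ ·
· · · · · ♘ · ·
♙ ♙ ♙ ♙ ♙ ♙ · ♙
♖ ♘ ♗ ♕ ♔ ♗ · ♖


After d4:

♜ ♞ ♝ ♛ ♚ ♝ ♞ ♜
♟ ♟ ♟ ♟ ♟ · · ♟
· · · · · ♟ · ·
· · · · · · ♟ ·
· · · ♙ · · ♙ ·
· · · · · ♘ · ·
♙ ♙ ♙ · ♙ ♙ · ♙
♖ ♘ ♗ ♕ ♔ ♗ · ♖


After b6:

♜ ♞ ♝ ♛ ♚ ♝ ♞ ♜
♟ · ♟ ♟ ♟ · · ♟
· ♟ · · · ♟ · ·
· · · · · · ♟ ·
· · · ♙ · · ♙ ·
· · · · · ♘ · ·
♙ ♙ ♙ · ♙ ♙ · ♙
♖ ♘ ♗ ♕ ♔ ♗ · ♖


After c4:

♜ ♞ ♝ ♛ ♚ ♝ ♞ ♜
♟ · ♟ ♟ ♟ · · ♟
· ♟ · · · ♟ · ·
· · · · · · ♟ ·
· · ♙ ♙ · · ♙ ·
· · · · · ♘ · ·
♙ ♙ · · ♙ ♙ · ♙
♖ ♘ ♗ ♕ ♔ ♗ · ♖



  a b c d e f g h
  ─────────────────
8│♜ ♞ ♝ ♛ ♚ ♝ ♞ ♜│8
7│♟ · ♟ ♟ ♟ · · ♟│7
6│· ♟ · · · ♟ · ·│6
5│· · · · · · ♟ ·│5
4│· · ♙ ♙ · · ♙ ·│4
3│· · · · · ♘ · ·│3
2│♙ ♙ · · ♙ ♙ · ♙│2
1│♖ ♘ ♗ ♕ ♔ ♗ · ♖│1
  ─────────────────
  a b c d e f g h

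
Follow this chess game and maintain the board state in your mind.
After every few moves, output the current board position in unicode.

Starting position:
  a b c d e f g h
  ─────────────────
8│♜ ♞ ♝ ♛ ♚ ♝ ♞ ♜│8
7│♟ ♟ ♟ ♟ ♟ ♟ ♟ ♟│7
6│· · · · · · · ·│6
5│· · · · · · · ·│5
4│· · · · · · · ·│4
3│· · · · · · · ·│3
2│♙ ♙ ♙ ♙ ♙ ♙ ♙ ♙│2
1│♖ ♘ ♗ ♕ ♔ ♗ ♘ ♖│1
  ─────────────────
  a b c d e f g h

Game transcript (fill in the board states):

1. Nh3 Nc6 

  a b c d e f g h
  ─────────────────
8│♜ · ♝ ♛ ♚ ♝ ♞ ♜│8
7│♟ ♟ ♟ ♟ ♟ ♟ ♟ ♟│7
6│· · ♞ · · · · ·│6
5│· · · · · · · ·│5
4│· · · · · · · ·│4
3│· · · · · · · ♘│3
2│♙ ♙ ♙ ♙ ♙ ♙ ♙ ♙│2
1│♖ ♘ ♗ ♕ ♔ ♗ · ♖│1
  ─────────────────
  a b c d e f g h

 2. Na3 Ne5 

  a b c d e f g h
  ─────────────────
8│♜ · ♝ ♛ ♚ ♝ ♞ ♜│8
7│♟ ♟ ♟ ♟ ♟ ♟ ♟ ♟│7
6│· · · · · · · ·│6
5│· · · · ♞ · · ·│5
4│· · · · · · · ·│4
3│♘ · · · · · · ♘│3
2│♙ ♙ ♙ ♙ ♙ ♙ ♙ ♙│2
1│♖ · ♗ ♕ ♔ ♗ · ♖│1
  ─────────────────
  a b c d e f g h

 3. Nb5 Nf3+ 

  a b c d e f g h
  ─────────────────
8│♜ · ♝ ♛ ♚ ♝ ♞ ♜│8
7│♟ ♟ ♟ ♟ ♟ ♟ ♟ ♟│7
6│· · · · · · · ·│6
5│· ♘ · · · · · ·│5
4│· · · · · · · ·│4
3│· · · · · ♞ · ♘│3
2│♙ ♙ ♙ ♙ ♙ ♙ ♙ ♙│2
1│♖ · ♗ ♕ ♔ ♗ · ♖│1
  ─────────────────
  a b c d e f g h

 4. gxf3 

  a b c d e f g h
  ─────────────────
8│♜ · ♝ ♛ ♚ ♝ ♞ ♜│8
7│♟ ♟ ♟ ♟ ♟ ♟ ♟ ♟│7
6│· · · · · · · ·│6
5│· ♘ · · · · · ·│5
4│· · · · · · · ·│4
3│· · · · · ♙ · ♘│3
2│♙ ♙ ♙ ♙ ♙ ♙ · ♙│2
1│♖ · ♗ ♕ ♔ ♗ · ♖│1
  ─────────────────
  a b c d e f g h


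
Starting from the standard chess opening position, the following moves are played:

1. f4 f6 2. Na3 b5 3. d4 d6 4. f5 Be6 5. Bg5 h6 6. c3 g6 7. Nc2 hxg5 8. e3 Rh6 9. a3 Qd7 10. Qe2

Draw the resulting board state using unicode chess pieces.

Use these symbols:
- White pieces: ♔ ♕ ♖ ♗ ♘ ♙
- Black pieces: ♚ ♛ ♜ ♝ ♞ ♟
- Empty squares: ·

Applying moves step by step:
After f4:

♜ ♞ ♝ ♛ ♚ ♝ ♞ ♜
♟ ♟ ♟ ♟ ♟ ♟ ♟ ♟
· · · · · · · ·
· · · · · · · ·
· · · · · ♙ · ·
· · · · · · · ·
♙ ♙ ♙ ♙ ♙ · ♙ ♙
♖ ♘ ♗ ♕ ♔ ♗ ♘ ♖


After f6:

♜ ♞ ♝ ♛ ♚ ♝ ♞ ♜
♟ ♟ ♟ ♟ ♟ · ♟ ♟
· · · · · ♟ · ·
· · · · · · · ·
· · · · · ♙ · ·
· · · · · · · ·
♙ ♙ ♙ ♙ ♙ · ♙ ♙
♖ ♘ ♗ ♕ ♔ ♗ ♘ ♖


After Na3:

♜ ♞ ♝ ♛ ♚ ♝ ♞ ♜
♟ ♟ ♟ ♟ ♟ · ♟ ♟
· · · · · ♟ · ·
· · · · · · · ·
· · · · · ♙ · ·
♘ · · · · · · ·
♙ ♙ ♙ ♙ ♙ · ♙ ♙
♖ · ♗ ♕ ♔ ♗ ♘ ♖


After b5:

♜ ♞ ♝ ♛ ♚ ♝ ♞ ♜
♟ · ♟ ♟ ♟ · ♟ ♟
· · · · · ♟ · ·
· ♟ · · · · · ·
· · · · · ♙ · ·
♘ · · · · · · ·
♙ ♙ ♙ ♙ ♙ · ♙ ♙
♖ · ♗ ♕ ♔ ♗ ♘ ♖


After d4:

♜ ♞ ♝ ♛ ♚ ♝ ♞ ♜
♟ · ♟ ♟ ♟ · ♟ ♟
· · · · · ♟ · ·
· ♟ · · · · · ·
· · · ♙ · ♙ · ·
♘ · · · · · · ·
♙ ♙ ♙ · ♙ · ♙ ♙
♖ · ♗ ♕ ♔ ♗ ♘ ♖


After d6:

♜ ♞ ♝ ♛ ♚ ♝ ♞ ♜
♟ · ♟ · ♟ · ♟ ♟
· · · ♟ · ♟ · ·
· ♟ · · · · · ·
· · · ♙ · ♙ · ·
♘ · · · · · · ·
♙ ♙ ♙ · ♙ · ♙ ♙
♖ · ♗ ♕ ♔ ♗ ♘ ♖


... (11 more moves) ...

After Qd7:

♜ ♞ · · ♚ ♝ ♞ ·
♟ · ♟ ♛ ♟ · · ·
· · · ♟ ♝ ♟ ♟ ♜
· ♟ · · · ♙ ♟ ·
· · · ♙ · · · ·
♙ · ♙ · ♙ · · ·
· ♙ ♘ · · · ♙ ♙
♖ · · ♕ ♔ ♗ ♘ ♖


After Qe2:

♜ ♞ · · ♚ ♝ ♞ ·
♟ · ♟ ♛ ♟ · · ·
· · · ♟ ♝ ♟ ♟ ♜
· ♟ · · · ♙ ♟ ·
· · · ♙ · · · ·
♙ · ♙ · ♙ · · ·
· ♙ ♘ · ♕ · ♙ ♙
♖ · · · ♔ ♗ ♘ ♖



  a b c d e f g h
  ─────────────────
8│♜ ♞ · · ♚ ♝ ♞ ·│8
7│♟ · ♟ ♛ ♟ · · ·│7
6│· · · ♟ ♝ ♟ ♟ ♜│6
5│· ♟ · · · ♙ ♟ ·│5
4│· · · ♙ · · · ·│4
3│♙ · ♙ · ♙ · · ·│3
2│· ♙ ♘ · ♕ · ♙ ♙│2
1│♖ · · · ♔ ♗ ♘ ♖│1
  ─────────────────
  a b c d e f g h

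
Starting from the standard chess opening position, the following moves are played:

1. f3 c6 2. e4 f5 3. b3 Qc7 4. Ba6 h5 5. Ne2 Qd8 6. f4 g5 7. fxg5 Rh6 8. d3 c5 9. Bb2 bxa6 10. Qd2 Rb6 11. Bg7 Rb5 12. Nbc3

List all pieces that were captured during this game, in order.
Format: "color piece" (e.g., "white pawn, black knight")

Tracking captures:
  fxg5: captured black pawn
  bxa6: captured white bishop

black pawn, white bishop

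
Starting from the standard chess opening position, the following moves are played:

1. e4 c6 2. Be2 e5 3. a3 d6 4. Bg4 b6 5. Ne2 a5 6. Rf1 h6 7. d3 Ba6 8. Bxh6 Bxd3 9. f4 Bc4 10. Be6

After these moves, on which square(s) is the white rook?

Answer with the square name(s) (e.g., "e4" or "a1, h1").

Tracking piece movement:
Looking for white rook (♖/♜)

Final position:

  a b c d e f g h
  ─────────────────
8│♜ ♞ · ♛ ♚ ♝ ♞ ♜│8
7│· · · · · ♟ ♟ ·│7
6│· ♟ ♟ ♟ ♗ · · ♗│6
5│♟ · · · ♟ · · ·│5
4│· · ♝ · ♙ ♙ · ·│4
3│♙ · · · · · · ·│3
2│· ♙ ♙ · ♘ · ♙ ♙│2
1│♖ ♘ · ♕ ♔ ♖ · ·│1
  ─────────────────
  a b c d e f g h


a1, f1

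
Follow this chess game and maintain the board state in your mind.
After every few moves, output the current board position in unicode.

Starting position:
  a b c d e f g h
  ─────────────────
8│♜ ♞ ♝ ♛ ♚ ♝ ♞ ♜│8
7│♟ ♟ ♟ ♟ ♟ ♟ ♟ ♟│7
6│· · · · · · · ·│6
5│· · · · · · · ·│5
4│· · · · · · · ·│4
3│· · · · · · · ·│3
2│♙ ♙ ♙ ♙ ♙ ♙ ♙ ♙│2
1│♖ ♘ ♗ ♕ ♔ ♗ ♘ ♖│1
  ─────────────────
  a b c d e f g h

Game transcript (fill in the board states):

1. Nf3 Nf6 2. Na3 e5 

  a b c d e f g h
  ─────────────────
8│♜ ♞ ♝ ♛ ♚ ♝ · ♜│8
7│♟ ♟ ♟ ♟ · ♟ ♟ ♟│7
6│· · · · · ♞ · ·│6
5│· · · · ♟ · · ·│5
4│· · · · · · · ·│4
3│♘ · · · · ♘ · ·│3
2│♙ ♙ ♙ ♙ ♙ ♙ ♙ ♙│2
1│♖ · ♗ ♕ ♔ ♗ · ♖│1
  ─────────────────
  a b c d e f g h

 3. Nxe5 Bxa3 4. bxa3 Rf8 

  a b c d e f g h
  ─────────────────
8│♜ ♞ ♝ ♛ ♚ ♜ · ·│8
7│♟ ♟ ♟ ♟ · ♟ ♟ ♟│7
6│· · · · · ♞ · ·│6
5│· · · · ♘ · · ·│5
4│· · · · · · · ·│4
3│♙ · · · · · · ·│3
2│♙ · ♙ ♙ ♙ ♙ ♙ ♙│2
1│♖ · ♗ ♕ ♔ ♗ · ♖│1
  ─────────────────
  a b c d e f g h

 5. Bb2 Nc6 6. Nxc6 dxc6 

  a b c d e f g h
  ─────────────────
8│♜ · ♝ ♛ ♚ ♜ · ·│8
7│♟ ♟ ♟ · · ♟ ♟ ♟│7
6│· · ♟ · · ♞ · ·│6
5│· · · · · · · ·│5
4│· · · · · · · ·│4
3│♙ · · · · · · ·│3
2│♙ ♗ ♙ ♙ ♙ ♙ ♙ ♙│2
1│♖ · · ♕ ♔ ♗ · ♖│1
  ─────────────────
  a b c d e f g h

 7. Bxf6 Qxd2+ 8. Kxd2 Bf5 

  a b c d e f g h
  ─────────────────
8│♜ · · · ♚ ♜ · ·│8
7│♟ ♟ ♟ · · ♟ ♟ ♟│7
6│· · ♟ · · ♗ · ·│6
5│· · · · · ♝ · ·│5
4│· · · · · · · ·│4
3│♙ · · · · · · ·│3
2│♙ · ♙ ♔ ♙ ♙ ♙ ♙│2
1│♖ · · ♕ · ♗ · ♖│1
  ─────────────────
  a b c d e f g h

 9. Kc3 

  a b c d e f g h
  ─────────────────
8│♜ · · · ♚ ♜ · ·│8
7│♟ ♟ ♟ · · ♟ ♟ ♟│7
6│· · ♟ · · ♗ · ·│6
5│· · · · · ♝ · ·│5
4│· · · · · · · ·│4
3│♙ · ♔ · · · · ·│3
2│♙ · ♙ · ♙ ♙ ♙ ♙│2
1│♖ · · ♕ · ♗ · ♖│1
  ─────────────────
  a b c d e f g h


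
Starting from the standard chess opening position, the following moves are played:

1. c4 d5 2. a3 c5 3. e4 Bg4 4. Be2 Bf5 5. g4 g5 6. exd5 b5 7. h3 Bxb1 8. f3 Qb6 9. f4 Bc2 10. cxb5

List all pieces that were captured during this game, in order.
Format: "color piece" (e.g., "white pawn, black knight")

Tracking captures:
  exd5: captured black pawn
  Bxb1: captured white knight
  cxb5: captured black pawn

black pawn, white knight, black pawn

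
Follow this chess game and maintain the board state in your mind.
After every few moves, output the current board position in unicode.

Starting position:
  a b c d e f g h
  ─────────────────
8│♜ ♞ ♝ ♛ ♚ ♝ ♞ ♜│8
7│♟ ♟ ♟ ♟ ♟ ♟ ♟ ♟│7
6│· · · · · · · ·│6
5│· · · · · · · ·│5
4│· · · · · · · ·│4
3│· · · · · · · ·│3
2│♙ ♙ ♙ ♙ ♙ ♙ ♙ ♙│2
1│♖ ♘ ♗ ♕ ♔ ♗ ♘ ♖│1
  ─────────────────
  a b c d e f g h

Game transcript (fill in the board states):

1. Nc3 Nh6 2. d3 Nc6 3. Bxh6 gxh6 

  a b c d e f g h
  ─────────────────
8│♜ · ♝ ♛ ♚ ♝ · ♜│8
7│♟ ♟ ♟ ♟ ♟ ♟ · ♟│7
6│· · ♞ · · · · ♟│6
5│· · · · · · · ·│5
4│· · · · · · · ·│4
3│· · ♘ ♙ · · · ·│3
2│♙ ♙ ♙ · ♙ ♙ ♙ ♙│2
1│♖ · · ♕ ♔ ♗ ♘ ♖│1
  ─────────────────
  a b c d e f g h

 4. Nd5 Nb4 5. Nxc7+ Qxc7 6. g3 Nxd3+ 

  a b c d e f g h
  ─────────────────
8│♜ · ♝ · ♚ ♝ · ♜│8
7│♟ ♟ ♛ ♟ ♟ ♟ · ♟│7
6│· · · · · · · ♟│6
5│· · · · · · · ·│5
4│· · · · · · · ·│4
3│· · · ♞ · · ♙ ·│3
2│♙ ♙ ♙ · ♙ ♙ · ♙│2
1│♖ · · ♕ ♔ ♗ ♘ ♖│1
  ─────────────────
  a b c d e f g h

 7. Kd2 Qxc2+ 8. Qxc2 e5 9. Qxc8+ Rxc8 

  a b c d e f g h
  ─────────────────
8│· · ♜ · ♚ ♝ · ♜│8
7│♟ ♟ · ♟ · ♟ · ♟│7
6│· · · · · · · ♟│6
5│· · · · ♟ · · ·│5
4│· · · · · · · ·│4
3│· · · ♞ · · ♙ ·│3
2│♙ ♙ · ♔ ♙ ♙ · ♙│2
1│♖ · · · · ♗ ♘ ♖│1
  ─────────────────
  a b c d e f g h

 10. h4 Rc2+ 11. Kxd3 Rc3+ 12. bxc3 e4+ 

  a b c d e f g h
  ─────────────────
8│· · · · ♚ ♝ · ♜│8
7│♟ ♟ · ♟ · ♟ · ♟│7
6│· · · · · · · ♟│6
5│· · · · · · · ·│5
4│· · · · ♟ · · ♙│4
3│· · ♙ ♔ · · ♙ ·│3
2│♙ · · · ♙ ♙ · ·│2
1│♖ · · · · ♗ ♘ ♖│1
  ─────────────────
  a b c d e f g h

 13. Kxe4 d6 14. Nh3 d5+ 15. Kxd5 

  a b c d e f g h
  ─────────────────
8│· · · · ♚ ♝ · ♜│8
7│♟ ♟ · · · ♟ · ♟│7
6│· · · · · · · ♟│6
5│· · · ♔ · · · ·│5
4│· · · · · · · ♙│4
3│· · ♙ · · · ♙ ♘│3
2│♙ · · · ♙ ♙ · ·│2
1│♖ · · · · ♗ · ♖│1
  ─────────────────
  a b c d e f g h


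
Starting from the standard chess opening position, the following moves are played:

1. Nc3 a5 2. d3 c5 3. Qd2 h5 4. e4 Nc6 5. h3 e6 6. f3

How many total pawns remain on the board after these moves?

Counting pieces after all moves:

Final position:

  a b c d e f g h
  ─────────────────
8│♜ · ♝ ♛ ♚ ♝ ♞ ♜│8
7│· ♟ · ♟ · ♟ ♟ ·│7
6│· · ♞ · ♟ · · ·│6
5│♟ · ♟ · · · · ♟│5
4│· · · · ♙ · · ·│4
3│· · ♘ ♙ · ♙ · ♙│3
2│♙ ♙ ♙ ♕ · · ♙ ·│2
1│♖ · ♗ · ♔ ♗ ♘ ♖│1
  ─────────────────
  a b c d e f g h


16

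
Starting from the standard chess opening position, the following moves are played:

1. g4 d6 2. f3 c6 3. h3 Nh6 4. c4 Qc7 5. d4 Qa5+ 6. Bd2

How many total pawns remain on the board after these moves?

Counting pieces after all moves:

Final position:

  a b c d e f g h
  ─────────────────
8│♜ ♞ ♝ · ♚ ♝ · ♜│8
7│♟ ♟ · · ♟ ♟ ♟ ♟│7
6│· · ♟ ♟ · · · ♞│6
5│♛ · · · · · · ·│5
4│· · ♙ ♙ · · ♙ ·│4
3│· · · · · ♙ · ♙│3
2│♙ ♙ · ♗ ♙ · · ·│2
1│♖ ♘ · ♕ ♔ ♗ ♘ ♖│1
  ─────────────────
  a b c d e f g h


16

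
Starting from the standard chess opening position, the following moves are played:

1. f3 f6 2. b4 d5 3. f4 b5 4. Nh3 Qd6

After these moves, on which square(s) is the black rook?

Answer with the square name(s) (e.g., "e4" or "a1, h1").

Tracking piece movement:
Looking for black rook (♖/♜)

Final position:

  a b c d e f g h
  ─────────────────
8│♜ ♞ ♝ · ♚ ♝ ♞ ♜│8
7│♟ · ♟ · ♟ · ♟ ♟│7
6│· · · ♛ · ♟ · ·│6
5│· ♟ · ♟ · · · ·│5
4│· ♙ · · · ♙ · ·│4
3│· · · · · · · ♘│3
2│♙ · ♙ ♙ ♙ · ♙ ♙│2
1│♖ ♘ ♗ ♕ ♔ ♗ · ♖│1
  ─────────────────
  a b c d e f g h


a8, h8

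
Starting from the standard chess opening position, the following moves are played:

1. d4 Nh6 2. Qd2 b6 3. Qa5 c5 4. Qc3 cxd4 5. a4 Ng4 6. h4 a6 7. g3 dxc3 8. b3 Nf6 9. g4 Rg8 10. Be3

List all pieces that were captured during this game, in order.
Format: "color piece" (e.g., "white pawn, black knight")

Tracking captures:
  cxd4: captured white pawn
  dxc3: captured white queen

white pawn, white queen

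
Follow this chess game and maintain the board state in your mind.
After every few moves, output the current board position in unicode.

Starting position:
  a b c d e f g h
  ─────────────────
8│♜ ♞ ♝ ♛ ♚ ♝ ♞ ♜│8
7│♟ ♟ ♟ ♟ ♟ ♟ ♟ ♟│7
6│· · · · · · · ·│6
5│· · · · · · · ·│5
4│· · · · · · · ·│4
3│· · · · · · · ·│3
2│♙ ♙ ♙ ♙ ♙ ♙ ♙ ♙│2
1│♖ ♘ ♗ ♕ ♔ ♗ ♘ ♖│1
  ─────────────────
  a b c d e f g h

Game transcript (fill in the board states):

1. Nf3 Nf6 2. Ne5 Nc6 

  a b c d e f g h
  ─────────────────
8│♜ · ♝ ♛ ♚ ♝ · ♜│8
7│♟ ♟ ♟ ♟ ♟ ♟ ♟ ♟│7
6│· · ♞ · · ♞ · ·│6
5│· · · · ♘ · · ·│5
4│· · · · · · · ·│4
3│· · · · · · · ·│3
2│♙ ♙ ♙ ♙ ♙ ♙ ♙ ♙│2
1│♖ ♘ ♗ ♕ ♔ ♗ · ♖│1
  ─────────────────
  a b c d e f g h

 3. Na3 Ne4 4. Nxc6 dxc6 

  a b c d e f g h
  ─────────────────
8│♜ · ♝ ♛ ♚ ♝ · ♜│8
7│♟ ♟ ♟ · ♟ ♟ ♟ ♟│7
6│· · ♟ · · · · ·│6
5│· · · · · · · ·│5
4│· · · · ♞ · · ·│4
3│♘ · · · · · · ·│3
2│♙ ♙ ♙ ♙ ♙ ♙ ♙ ♙│2
1│♖ · ♗ ♕ ♔ ♗ · ♖│1
  ─────────────────
  a b c d e f g h

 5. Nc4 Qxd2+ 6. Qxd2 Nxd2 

  a b c d e f g h
  ─────────────────
8│♜ · ♝ · ♚ ♝ · ♜│8
7│♟ ♟ ♟ · ♟ ♟ ♟ ♟│7
6│· · ♟ · · · · ·│6
5│· · · · · · · ·│5
4│· · ♘ · · · · ·│4
3│· · · · · · · ·│3
2│♙ ♙ ♙ ♞ ♙ ♙ ♙ ♙│2
1│♖ · ♗ · ♔ ♗ · ♖│1
  ─────────────────
  a b c d e f g h

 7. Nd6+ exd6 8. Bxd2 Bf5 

  a b c d e f g h
  ─────────────────
8│♜ · · · ♚ ♝ · ♜│8
7│♟ ♟ ♟ · · ♟ ♟ ♟│7
6│· · ♟ ♟ · · · ·│6
5│· · · · · ♝ · ·│5
4│· · · · · · · ·│4
3│· · · · · · · ·│3
2│♙ ♙ ♙ ♗ ♙ ♙ ♙ ♙│2
1│♖ · · · ♔ ♗ · ♖│1
  ─────────────────
  a b c d e f g h

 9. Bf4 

  a b c d e f g h
  ─────────────────
8│♜ · · · ♚ ♝ · ♜│8
7│♟ ♟ ♟ · · ♟ ♟ ♟│7
6│· · ♟ ♟ · · · ·│6
5│· · · · · ♝ · ·│5
4│· · · · · ♗ · ·│4
3│· · · · · · · ·│3
2│♙ ♙ ♙ · ♙ ♙ ♙ ♙│2
1│♖ · · · ♔ ♗ · ♖│1
  ─────────────────
  a b c d e f g h


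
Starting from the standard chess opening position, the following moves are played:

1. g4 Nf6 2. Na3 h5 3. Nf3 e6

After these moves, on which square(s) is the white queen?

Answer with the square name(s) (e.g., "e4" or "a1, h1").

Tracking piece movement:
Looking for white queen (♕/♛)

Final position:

  a b c d e f g h
  ─────────────────
8│♜ ♞ ♝ ♛ ♚ ♝ · ♜│8
7│♟ ♟ ♟ ♟ · ♟ ♟ ·│7
6│· · · · ♟ ♞ · ·│6
5│· · · · · · · ♟│5
4│· · · · · · ♙ ·│4
3│♘ · · · · ♘ · ·│3
2│♙ ♙ ♙ ♙ ♙ ♙ · ♙│2
1│♖ · ♗ ♕ ♔ ♗ · ♖│1
  ─────────────────
  a b c d e f g h


d1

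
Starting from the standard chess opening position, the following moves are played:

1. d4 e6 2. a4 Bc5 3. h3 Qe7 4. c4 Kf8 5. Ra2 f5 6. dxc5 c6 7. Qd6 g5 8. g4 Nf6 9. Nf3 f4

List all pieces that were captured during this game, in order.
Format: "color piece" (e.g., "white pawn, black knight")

Tracking captures:
  dxc5: captured black bishop

black bishop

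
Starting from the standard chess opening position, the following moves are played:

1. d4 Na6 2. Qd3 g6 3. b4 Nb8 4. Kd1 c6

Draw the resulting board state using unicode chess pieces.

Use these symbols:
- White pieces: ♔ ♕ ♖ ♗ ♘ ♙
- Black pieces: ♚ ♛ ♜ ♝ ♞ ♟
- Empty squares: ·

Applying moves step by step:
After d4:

♜ ♞ ♝ ♛ ♚ ♝ ♞ ♜
♟ ♟ ♟ ♟ ♟ ♟ ♟ ♟
· · · · · · · ·
· · · · · · · ·
· · · ♙ · · · ·
· · · · · · · ·
♙ ♙ ♙ · ♙ ♙ ♙ ♙
♖ ♘ ♗ ♕ ♔ ♗ ♘ ♖


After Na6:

♜ · ♝ ♛ ♚ ♝ ♞ ♜
♟ ♟ ♟ ♟ ♟ ♟ ♟ ♟
♞ · · · · · · ·
· · · · · · · ·
· · · ♙ · · · ·
· · · · · · · ·
♙ ♙ ♙ · ♙ ♙ ♙ ♙
♖ ♘ ♗ ♕ ♔ ♗ ♘ ♖


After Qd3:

♜ · ♝ ♛ ♚ ♝ ♞ ♜
♟ ♟ ♟ ♟ ♟ ♟ ♟ ♟
♞ · · · · · · ·
· · · · · · · ·
· · · ♙ · · · ·
· · · ♕ · · · ·
♙ ♙ ♙ · ♙ ♙ ♙ ♙
♖ ♘ ♗ · ♔ ♗ ♘ ♖


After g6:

♜ · ♝ ♛ ♚ ♝ ♞ ♜
♟ ♟ ♟ ♟ ♟ ♟ · ♟
♞ · · · · · ♟ ·
· · · · · · · ·
· · · ♙ · · · ·
· · · ♕ · · · ·
♙ ♙ ♙ · ♙ ♙ ♙ ♙
♖ ♘ ♗ · ♔ ♗ ♘ ♖


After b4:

♜ · ♝ ♛ ♚ ♝ ♞ ♜
♟ ♟ ♟ ♟ ♟ ♟ · ♟
♞ · · · · · ♟ ·
· · · · · · · ·
· ♙ · ♙ · · · ·
· · · ♕ · · · ·
♙ · ♙ · ♙ ♙ ♙ ♙
♖ ♘ ♗ · ♔ ♗ ♘ ♖


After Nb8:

♜ ♞ ♝ ♛ ♚ ♝ ♞ ♜
♟ ♟ ♟ ♟ ♟ ♟ · ♟
· · · · · · ♟ ·
· · · · · · · ·
· ♙ · ♙ · · · ·
· · · ♕ · · · ·
♙ · ♙ · ♙ ♙ ♙ ♙
♖ ♘ ♗ · ♔ ♗ ♘ ♖


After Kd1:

♜ ♞ ♝ ♛ ♚ ♝ ♞ ♜
♟ ♟ ♟ ♟ ♟ ♟ · ♟
· · · · · · ♟ ·
· · · · · · · ·
· ♙ · ♙ · · · ·
· · · ♕ · · · ·
♙ · ♙ · ♙ ♙ ♙ ♙
♖ ♘ ♗ ♔ · ♗ ♘ ♖


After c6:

♜ ♞ ♝ ♛ ♚ ♝ ♞ ♜
♟ ♟ · ♟ ♟ ♟ · ♟
· · ♟ · · · ♟ ·
· · · · · · · ·
· ♙ · ♙ · · · ·
· · · ♕ · · · ·
♙ · ♙ · ♙ ♙ ♙ ♙
♖ ♘ ♗ ♔ · ♗ ♘ ♖



  a b c d e f g h
  ─────────────────
8│♜ ♞ ♝ ♛ ♚ ♝ ♞ ♜│8
7│♟ ♟ · ♟ ♟ ♟ · ♟│7
6│· · ♟ · · · ♟ ·│6
5│· · · · · · · ·│5
4│· ♙ · ♙ · · · ·│4
3│· · · ♕ · · · ·│3
2│♙ · ♙ · ♙ ♙ ♙ ♙│2
1│♖ ♘ ♗ ♔ · ♗ ♘ ♖│1
  ─────────────────
  a b c d e f g h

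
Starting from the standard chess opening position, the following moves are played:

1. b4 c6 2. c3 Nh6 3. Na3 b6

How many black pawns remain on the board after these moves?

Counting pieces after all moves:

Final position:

  a b c d e f g h
  ─────────────────
8│♜ ♞ ♝ ♛ ♚ ♝ · ♜│8
7│♟ · · ♟ ♟ ♟ ♟ ♟│7
6│· ♟ ♟ · · · · ♞│6
5│· · · · · · · ·│5
4│· ♙ · · · · · ·│4
3│♘ · ♙ · · · · ·│3
2│♙ · · ♙ ♙ ♙ ♙ ♙│2
1│♖ · ♗ ♕ ♔ ♗ ♘ ♖│1
  ─────────────────
  a b c d e f g h


8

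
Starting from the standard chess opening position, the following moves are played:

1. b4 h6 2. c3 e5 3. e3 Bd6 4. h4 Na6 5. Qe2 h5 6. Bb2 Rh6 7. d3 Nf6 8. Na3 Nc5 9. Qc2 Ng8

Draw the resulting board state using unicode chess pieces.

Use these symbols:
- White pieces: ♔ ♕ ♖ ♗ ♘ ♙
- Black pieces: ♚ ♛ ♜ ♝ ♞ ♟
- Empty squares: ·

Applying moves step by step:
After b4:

♜ ♞ ♝ ♛ ♚ ♝ ♞ ♜
♟ ♟ ♟ ♟ ♟ ♟ ♟ ♟
· · · · · · · ·
· · · · · · · ·
· ♙ · · · · · ·
· · · · · · · ·
♙ · ♙ ♙ ♙ ♙ ♙ ♙
♖ ♘ ♗ ♕ ♔ ♗ ♘ ♖


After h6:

♜ ♞ ♝ ♛ ♚ ♝ ♞ ♜
♟ ♟ ♟ ♟ ♟ ♟ ♟ ·
· · · · · · · ♟
· · · · · · · ·
· ♙ · · · · · ·
· · · · · · · ·
♙ · ♙ ♙ ♙ ♙ ♙ ♙
♖ ♘ ♗ ♕ ♔ ♗ ♘ ♖


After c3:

♜ ♞ ♝ ♛ ♚ ♝ ♞ ♜
♟ ♟ ♟ ♟ ♟ ♟ ♟ ·
· · · · · · · ♟
· · · · · · · ·
· ♙ · · · · · ·
· · ♙ · · · · ·
♙ · · ♙ ♙ ♙ ♙ ♙
♖ ♘ ♗ ♕ ♔ ♗ ♘ ♖


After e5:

♜ ♞ ♝ ♛ ♚ ♝ ♞ ♜
♟ ♟ ♟ ♟ · ♟ ♟ ·
· · · · · · · ♟
· · · · ♟ · · ·
· ♙ · · · · · ·
· · ♙ · · · · ·
♙ · · ♙ ♙ ♙ ♙ ♙
♖ ♘ ♗ ♕ ♔ ♗ ♘ ♖


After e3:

♜ ♞ ♝ ♛ ♚ ♝ ♞ ♜
♟ ♟ ♟ ♟ · ♟ ♟ ·
· · · · · · · ♟
· · · · ♟ · · ·
· ♙ · · · · · ·
· · ♙ · ♙ · · ·
♙ · · ♙ · ♙ ♙ ♙
♖ ♘ ♗ ♕ ♔ ♗ ♘ ♖


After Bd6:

♜ ♞ ♝ ♛ ♚ · ♞ ♜
♟ ♟ ♟ ♟ · ♟ ♟ ·
· · · ♝ · · · ♟
· · · · ♟ · · ·
· ♙ · · · · · ·
· · ♙ · ♙ · · ·
♙ · · ♙ · ♙ ♙ ♙
♖ ♘ ♗ ♕ ♔ ♗ ♘ ♖


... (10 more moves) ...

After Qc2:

♜ · ♝ ♛ ♚ · · ·
♟ ♟ ♟ ♟ · ♟ ♟ ·
· · · ♝ · ♞ · ♜
· · ♞ · ♟ · · ♟
· ♙ · · · · · ♙
♘ · ♙ ♙ ♙ · · ·
♙ ♗ ♕ · · ♙ ♙ ·
♖ · · · ♔ ♗ ♘ ♖


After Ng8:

♜ · ♝ ♛ ♚ · ♞ ·
♟ ♟ ♟ ♟ · ♟ ♟ ·
· · · ♝ · · · ♜
· · ♞ · ♟ · · ♟
· ♙ · · · · · ♙
♘ · ♙ ♙ ♙ · · ·
♙ ♗ ♕ · · ♙ ♙ ·
♖ · · · ♔ ♗ ♘ ♖



  a b c d e f g h
  ─────────────────
8│♜ · ♝ ♛ ♚ · ♞ ·│8
7│♟ ♟ ♟ ♟ · ♟ ♟ ·│7
6│· · · ♝ · · · ♜│6
5│· · ♞ · ♟ · · ♟│5
4│· ♙ · · · · · ♙│4
3│♘ · ♙ ♙ ♙ · · ·│3
2│♙ ♗ ♕ · · ♙ ♙ ·│2
1│♖ · · · ♔ ♗ ♘ ♖│1
  ─────────────────
  a b c d e f g h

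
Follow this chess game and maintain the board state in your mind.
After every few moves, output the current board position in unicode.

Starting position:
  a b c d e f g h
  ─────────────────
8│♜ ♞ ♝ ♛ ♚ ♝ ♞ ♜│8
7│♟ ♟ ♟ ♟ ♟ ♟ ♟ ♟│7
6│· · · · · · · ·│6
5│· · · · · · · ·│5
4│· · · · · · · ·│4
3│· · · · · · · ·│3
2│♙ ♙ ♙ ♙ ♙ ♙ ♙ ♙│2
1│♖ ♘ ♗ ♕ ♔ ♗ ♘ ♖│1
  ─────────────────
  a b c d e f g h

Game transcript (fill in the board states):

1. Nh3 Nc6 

  a b c d e f g h
  ─────────────────
8│♜ · ♝ ♛ ♚ ♝ ♞ ♜│8
7│♟ ♟ ♟ ♟ ♟ ♟ ♟ ♟│7
6│· · ♞ · · · · ·│6
5│· · · · · · · ·│5
4│· · · · · · · ·│4
3│· · · · · · · ♘│3
2│♙ ♙ ♙ ♙ ♙ ♙ ♙ ♙│2
1│♖ ♘ ♗ ♕ ♔ ♗ · ♖│1
  ─────────────────
  a b c d e f g h

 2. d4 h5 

  a b c d e f g h
  ─────────────────
8│♜ · ♝ ♛ ♚ ♝ ♞ ♜│8
7│♟ ♟ ♟ ♟ ♟ ♟ ♟ ·│7
6│· · ♞ · · · · ·│6
5│· · · · · · · ♟│5
4│· · · ♙ · · · ·│4
3│· · · · · · · ♘│3
2│♙ ♙ ♙ · ♙ ♙ ♙ ♙│2
1│♖ ♘ ♗ ♕ ♔ ♗ · ♖│1
  ─────────────────
  a b c d e f g h

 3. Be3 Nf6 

  a b c d e f g h
  ─────────────────
8│♜ · ♝ ♛ ♚ ♝ · ♜│8
7│♟ ♟ ♟ ♟ ♟ ♟ ♟ ·│7
6│· · ♞ · · ♞ · ·│6
5│· · · · · · · ♟│5
4│· · · ♙ · · · ·│4
3│· · · · ♗ · · ♘│3
2│♙ ♙ ♙ · ♙ ♙ ♙ ♙│2
1│♖ ♘ · ♕ ♔ ♗ · ♖│1
  ─────────────────
  a b c d e f g h

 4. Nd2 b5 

  a b c d e f g h
  ─────────────────
8│♜ · ♝ ♛ ♚ ♝ · ♜│8
7│♟ · ♟ ♟ ♟ ♟ ♟ ·│7
6│· · ♞ · · ♞ · ·│6
5│· ♟ · · · · · ♟│5
4│· · · ♙ · · · ·│4
3│· · · · ♗ · · ♘│3
2│♙ ♙ ♙ ♘ ♙ ♙ ♙ ♙│2
1│♖ · · ♕ ♔ ♗ · ♖│1
  ─────────────────
  a b c d e f g h



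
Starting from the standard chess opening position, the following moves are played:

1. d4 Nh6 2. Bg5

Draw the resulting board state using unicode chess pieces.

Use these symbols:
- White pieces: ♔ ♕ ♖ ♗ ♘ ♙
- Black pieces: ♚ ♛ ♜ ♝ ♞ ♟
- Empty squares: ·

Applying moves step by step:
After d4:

♜ ♞ ♝ ♛ ♚ ♝ ♞ ♜
♟ ♟ ♟ ♟ ♟ ♟ ♟ ♟
· · · · · · · ·
· · · · · · · ·
· · · ♙ · · · ·
· · · · · · · ·
♙ ♙ ♙ · ♙ ♙ ♙ ♙
♖ ♘ ♗ ♕ ♔ ♗ ♘ ♖


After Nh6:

♜ ♞ ♝ ♛ ♚ ♝ · ♜
♟ ♟ ♟ ♟ ♟ ♟ ♟ ♟
· · · · · · · ♞
· · · · · · · ·
· · · ♙ · · · ·
· · · · · · · ·
♙ ♙ ♙ · ♙ ♙ ♙ ♙
♖ ♘ ♗ ♕ ♔ ♗ ♘ ♖


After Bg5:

♜ ♞ ♝ ♛ ♚ ♝ · ♜
♟ ♟ ♟ ♟ ♟ ♟ ♟ ♟
· · · · · · · ♞
· · · · · · ♗ ·
· · · ♙ · · · ·
· · · · · · · ·
♙ ♙ ♙ · ♙ ♙ ♙ ♙
♖ ♘ · ♕ ♔ ♗ ♘ ♖



  a b c d e f g h
  ─────────────────
8│♜ ♞ ♝ ♛ ♚ ♝ · ♜│8
7│♟ ♟ ♟ ♟ ♟ ♟ ♟ ♟│7
6│· · · · · · · ♞│6
5│· · · · · · ♗ ·│5
4│· · · ♙ · · · ·│4
3│· · · · · · · ·│3
2│♙ ♙ ♙ · ♙ ♙ ♙ ♙│2
1│♖ ♘ · ♕ ♔ ♗ ♘ ♖│1
  ─────────────────
  a b c d e f g h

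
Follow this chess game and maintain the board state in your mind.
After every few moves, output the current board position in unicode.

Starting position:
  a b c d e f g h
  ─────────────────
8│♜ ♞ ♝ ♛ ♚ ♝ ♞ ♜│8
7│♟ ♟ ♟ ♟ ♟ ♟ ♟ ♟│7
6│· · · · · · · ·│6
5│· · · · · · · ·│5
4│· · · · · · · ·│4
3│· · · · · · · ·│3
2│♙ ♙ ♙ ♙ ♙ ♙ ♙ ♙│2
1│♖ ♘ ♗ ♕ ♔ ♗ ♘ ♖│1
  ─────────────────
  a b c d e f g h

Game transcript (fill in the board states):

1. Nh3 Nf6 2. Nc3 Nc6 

  a b c d e f g h
  ─────────────────
8│♜ · ♝ ♛ ♚ ♝ · ♜│8
7│♟ ♟ ♟ ♟ ♟ ♟ ♟ ♟│7
6│· · ♞ · · ♞ · ·│6
5│· · · · · · · ·│5
4│· · · · · · · ·│4
3│· · ♘ · · · · ♘│3
2│♙ ♙ ♙ ♙ ♙ ♙ ♙ ♙│2
1│♖ · ♗ ♕ ♔ ♗ · ♖│1
  ─────────────────
  a b c d e f g h

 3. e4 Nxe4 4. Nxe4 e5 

  a b c d e f g h
  ─────────────────
8│♜ · ♝ ♛ ♚ ♝ · ♜│8
7│♟ ♟ ♟ ♟ · ♟ ♟ ♟│7
6│· · ♞ · · · · ·│6
5│· · · · ♟ · · ·│5
4│· · · · ♘ · · ·│4
3│· · · · · · · ♘│3
2│♙ ♙ ♙ ♙ · ♙ ♙ ♙│2
1│♖ · ♗ ♕ ♔ ♗ · ♖│1
  ─────────────────
  a b c d e f g h

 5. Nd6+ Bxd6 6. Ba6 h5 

  a b c d e f g h
  ─────────────────
8│♜ · ♝ ♛ ♚ · · ♜│8
7│♟ ♟ ♟ ♟ · ♟ ♟ ·│7
6│♗ · ♞ ♝ · · · ·│6
5│· · · · ♟ · · ♟│5
4│· · · · · · · ·│4
3│· · · · · · · ♘│3
2│♙ ♙ ♙ ♙ · ♙ ♙ ♙│2
1│♖ · ♗ ♕ ♔ · · ♖│1
  ─────────────────
  a b c d e f g h

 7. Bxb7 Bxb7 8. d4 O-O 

  a b c d e f g h
  ─────────────────
8│♜ · · ♛ · ♜ ♚ ·│8
7│♟ ♝ ♟ ♟ · ♟ ♟ ·│7
6│· · ♞ ♝ · · · ·│6
5│· · · · ♟ · · ♟│5
4│· · · ♙ · · · ·│4
3│· · · · · · · ♘│3
2│♙ ♙ ♙ · · ♙ ♙ ♙│2
1│♖ · ♗ ♕ ♔ · · ♖│1
  ─────────────────
  a b c d e f g h

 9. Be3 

  a b c d e f g h
  ─────────────────
8│♜ · · ♛ · ♜ ♚ ·│8
7│♟ ♝ ♟ ♟ · ♟ ♟ ·│7
6│· · ♞ ♝ · · · ·│6
5│· · · · ♟ · · ♟│5
4│· · · ♙ · · · ·│4
3│· · · · ♗ · · ♘│3
2│♙ ♙ ♙ · · ♙ ♙ ♙│2
1│♖ · · ♕ ♔ · · ♖│1
  ─────────────────
  a b c d e f g h
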